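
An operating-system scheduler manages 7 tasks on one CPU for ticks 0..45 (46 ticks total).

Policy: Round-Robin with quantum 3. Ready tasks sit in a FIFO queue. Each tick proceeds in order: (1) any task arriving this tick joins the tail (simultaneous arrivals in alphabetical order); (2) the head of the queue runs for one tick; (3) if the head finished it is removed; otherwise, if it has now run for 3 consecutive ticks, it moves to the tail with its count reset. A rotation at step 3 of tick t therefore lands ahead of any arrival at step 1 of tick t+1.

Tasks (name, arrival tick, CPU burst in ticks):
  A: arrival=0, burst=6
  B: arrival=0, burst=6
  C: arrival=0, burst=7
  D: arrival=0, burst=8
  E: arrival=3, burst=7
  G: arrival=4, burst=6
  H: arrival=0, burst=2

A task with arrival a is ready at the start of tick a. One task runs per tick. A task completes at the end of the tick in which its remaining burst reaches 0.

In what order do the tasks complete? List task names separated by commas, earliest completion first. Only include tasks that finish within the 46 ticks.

t=0: queue=[A,B,C,D,H] q_used=0 → run A
t=1: queue=[A,B,C,D,H] q_used=1 → run A
t=2: queue=[A,B,C,D,H] q_used=2 → run A
t=3: queue=[B,C,D,H,A,E] q_used=0 → run B
t=4: queue=[B,C,D,H,A,E,G] q_used=1 → run B
t=5: queue=[B,C,D,H,A,E,G] q_used=2 → run B
t=6: queue=[C,D,H,A,E,G,B] q_used=0 → run C
t=7: queue=[C,D,H,A,E,G,B] q_used=1 → run C
t=8: queue=[C,D,H,A,E,G,B] q_used=2 → run C
t=9: queue=[D,H,A,E,G,B,C] q_used=0 → run D
t=10: queue=[D,H,A,E,G,B,C] q_used=1 → run D
t=11: queue=[D,H,A,E,G,B,C] q_used=2 → run D
t=12: queue=[H,A,E,G,B,C,D] q_used=0 → run H
t=13: queue=[H,A,E,G,B,C,D] q_used=1 → run H
t=14: queue=[A,E,G,B,C,D] q_used=0 → run A
t=15: queue=[A,E,G,B,C,D] q_used=1 → run A
t=16: queue=[A,E,G,B,C,D] q_used=2 → run A
t=17: queue=[E,G,B,C,D] q_used=0 → run E
t=18: queue=[E,G,B,C,D] q_used=1 → run E
t=19: queue=[E,G,B,C,D] q_used=2 → run E
t=20: queue=[G,B,C,D,E] q_used=0 → run G
t=21: queue=[G,B,C,D,E] q_used=1 → run G
t=22: queue=[G,B,C,D,E] q_used=2 → run G
t=23: queue=[B,C,D,E,G] q_used=0 → run B
t=24: queue=[B,C,D,E,G] q_used=1 → run B
t=25: queue=[B,C,D,E,G] q_used=2 → run B
t=26: queue=[C,D,E,G] q_used=0 → run C
t=27: queue=[C,D,E,G] q_used=1 → run C
t=28: queue=[C,D,E,G] q_used=2 → run C
t=29: queue=[D,E,G,C] q_used=0 → run D
t=30: queue=[D,E,G,C] q_used=1 → run D
t=31: queue=[D,E,G,C] q_used=2 → run D
t=32: queue=[E,G,C,D] q_used=0 → run E
t=33: queue=[E,G,C,D] q_used=1 → run E
t=34: queue=[E,G,C,D] q_used=2 → run E
t=35: queue=[G,C,D,E] q_used=0 → run G
t=36: queue=[G,C,D,E] q_used=1 → run G
t=37: queue=[G,C,D,E] q_used=2 → run G
t=38: queue=[C,D,E] q_used=0 → run C
t=39: queue=[D,E] q_used=0 → run D
t=40: queue=[D,E] q_used=1 → run D
t=41: queue=[E] q_used=0 → run E
t=42: (idle)
t=43: (idle)
t=44: (idle)
t=45: (idle)

completion order = H, A, B, G, C, D, E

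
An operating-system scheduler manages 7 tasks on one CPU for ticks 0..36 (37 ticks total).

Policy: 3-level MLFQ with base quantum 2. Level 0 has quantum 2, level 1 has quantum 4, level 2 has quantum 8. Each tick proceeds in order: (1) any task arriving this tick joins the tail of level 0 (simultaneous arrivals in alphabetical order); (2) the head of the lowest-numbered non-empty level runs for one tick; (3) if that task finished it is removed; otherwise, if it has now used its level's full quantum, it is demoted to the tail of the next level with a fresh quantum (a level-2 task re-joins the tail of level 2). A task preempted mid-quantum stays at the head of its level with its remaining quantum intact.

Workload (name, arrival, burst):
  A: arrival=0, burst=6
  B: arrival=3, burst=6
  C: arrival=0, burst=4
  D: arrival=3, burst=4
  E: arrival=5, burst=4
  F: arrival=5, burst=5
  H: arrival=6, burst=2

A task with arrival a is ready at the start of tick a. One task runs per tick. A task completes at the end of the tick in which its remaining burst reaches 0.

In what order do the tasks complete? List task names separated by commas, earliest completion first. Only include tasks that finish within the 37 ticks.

t=0: L0/L1/L2 = AC/-/- → run A
t=1: L0/L1/L2 = AC/-/- → run A
t=2: L0/L1/L2 = C/A/- → run C
t=3: L0/L1/L2 = CBD/A/- → run C
t=4: L0/L1/L2 = BD/AC/- → run B
t=5: L0/L1/L2 = BDEF/AC/- → run B
t=6: L0/L1/L2 = DEFH/ACB/- → run D
t=7: L0/L1/L2 = DEFH/ACB/- → run D
t=8: L0/L1/L2 = EFH/ACBD/- → run E
t=9: L0/L1/L2 = EFH/ACBD/- → run E
t=10: L0/L1/L2 = FH/ACBDE/- → run F
t=11: L0/L1/L2 = FH/ACBDE/- → run F
t=12: L0/L1/L2 = H/ACBDEF/- → run H
t=13: L0/L1/L2 = H/ACBDEF/- → run H
t=14: L0/L1/L2 = -/ACBDEF/- → run A
t=15: L0/L1/L2 = -/ACBDEF/- → run A
t=16: L0/L1/L2 = -/ACBDEF/- → run A
t=17: L0/L1/L2 = -/ACBDEF/- → run A
t=18: L0/L1/L2 = -/CBDEF/- → run C
t=19: L0/L1/L2 = -/CBDEF/- → run C
t=20: L0/L1/L2 = -/BDEF/- → run B
t=21: L0/L1/L2 = -/BDEF/- → run B
t=22: L0/L1/L2 = -/BDEF/- → run B
t=23: L0/L1/L2 = -/BDEF/- → run B
t=24: L0/L1/L2 = -/DEF/- → run D
t=25: L0/L1/L2 = -/DEF/- → run D
t=26: L0/L1/L2 = -/EF/- → run E
t=27: L0/L1/L2 = -/EF/- → run E
t=28: L0/L1/L2 = -/F/- → run F
t=29: L0/L1/L2 = -/F/- → run F
t=30: L0/L1/L2 = -/F/- → run F
t=31: (idle)
t=32: (idle)
t=33: (idle)
t=34: (idle)
t=35: (idle)
t=36: (idle)

completion order = H, A, C, B, D, E, F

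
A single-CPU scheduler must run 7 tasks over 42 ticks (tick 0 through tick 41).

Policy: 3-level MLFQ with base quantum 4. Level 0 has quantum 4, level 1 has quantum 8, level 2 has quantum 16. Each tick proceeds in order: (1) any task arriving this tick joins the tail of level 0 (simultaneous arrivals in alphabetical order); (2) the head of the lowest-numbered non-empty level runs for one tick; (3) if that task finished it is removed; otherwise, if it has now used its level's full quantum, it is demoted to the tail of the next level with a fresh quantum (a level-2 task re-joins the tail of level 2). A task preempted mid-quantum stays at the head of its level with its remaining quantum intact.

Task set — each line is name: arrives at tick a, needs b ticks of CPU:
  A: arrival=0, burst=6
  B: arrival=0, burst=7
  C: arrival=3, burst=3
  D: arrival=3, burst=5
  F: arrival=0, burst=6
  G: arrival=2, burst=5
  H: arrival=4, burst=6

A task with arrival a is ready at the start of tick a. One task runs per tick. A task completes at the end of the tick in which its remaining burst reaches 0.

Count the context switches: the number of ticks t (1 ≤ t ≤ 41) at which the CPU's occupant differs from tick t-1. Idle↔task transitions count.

t=0: L0/L1/L2 = ABF/-/- → run A
t=1: L0/L1/L2 = ABF/-/- → run A
t=2: L0/L1/L2 = ABFG/-/- → run A
t=3: L0/L1/L2 = ABFGCD/-/- → run A
t=4: L0/L1/L2 = BFGCDH/A/- → run B
t=5: L0/L1/L2 = BFGCDH/A/- → run B
t=6: L0/L1/L2 = BFGCDH/A/- → run B
t=7: L0/L1/L2 = BFGCDH/A/- → run B
t=8: L0/L1/L2 = FGCDH/AB/- → run F
t=9: L0/L1/L2 = FGCDH/AB/- → run F
t=10: L0/L1/L2 = FGCDH/AB/- → run F
t=11: L0/L1/L2 = FGCDH/AB/- → run F
t=12: L0/L1/L2 = GCDH/ABF/- → run G
t=13: L0/L1/L2 = GCDH/ABF/- → run G
t=14: L0/L1/L2 = GCDH/ABF/- → run G
t=15: L0/L1/L2 = GCDH/ABF/- → run G
t=16: L0/L1/L2 = CDH/ABFG/- → run C
t=17: L0/L1/L2 = CDH/ABFG/- → run C
t=18: L0/L1/L2 = CDH/ABFG/- → run C
t=19: L0/L1/L2 = DH/ABFG/- → run D
t=20: L0/L1/L2 = DH/ABFG/- → run D
t=21: L0/L1/L2 = DH/ABFG/- → run D
t=22: L0/L1/L2 = DH/ABFG/- → run D
t=23: L0/L1/L2 = H/ABFGD/- → run H
t=24: L0/L1/L2 = H/ABFGD/- → run H
t=25: L0/L1/L2 = H/ABFGD/- → run H
t=26: L0/L1/L2 = H/ABFGD/- → run H
t=27: L0/L1/L2 = -/ABFGDH/- → run A
t=28: L0/L1/L2 = -/ABFGDH/- → run A
t=29: L0/L1/L2 = -/BFGDH/- → run B
t=30: L0/L1/L2 = -/BFGDH/- → run B
t=31: L0/L1/L2 = -/BFGDH/- → run B
t=32: L0/L1/L2 = -/FGDH/- → run F
t=33: L0/L1/L2 = -/FGDH/- → run F
t=34: L0/L1/L2 = -/GDH/- → run G
t=35: L0/L1/L2 = -/DH/- → run D
t=36: L0/L1/L2 = -/H/- → run H
t=37: L0/L1/L2 = -/H/- → run H
t=38: (idle)
t=39: (idle)
t=40: (idle)
t=41: (idle)

context switches = 13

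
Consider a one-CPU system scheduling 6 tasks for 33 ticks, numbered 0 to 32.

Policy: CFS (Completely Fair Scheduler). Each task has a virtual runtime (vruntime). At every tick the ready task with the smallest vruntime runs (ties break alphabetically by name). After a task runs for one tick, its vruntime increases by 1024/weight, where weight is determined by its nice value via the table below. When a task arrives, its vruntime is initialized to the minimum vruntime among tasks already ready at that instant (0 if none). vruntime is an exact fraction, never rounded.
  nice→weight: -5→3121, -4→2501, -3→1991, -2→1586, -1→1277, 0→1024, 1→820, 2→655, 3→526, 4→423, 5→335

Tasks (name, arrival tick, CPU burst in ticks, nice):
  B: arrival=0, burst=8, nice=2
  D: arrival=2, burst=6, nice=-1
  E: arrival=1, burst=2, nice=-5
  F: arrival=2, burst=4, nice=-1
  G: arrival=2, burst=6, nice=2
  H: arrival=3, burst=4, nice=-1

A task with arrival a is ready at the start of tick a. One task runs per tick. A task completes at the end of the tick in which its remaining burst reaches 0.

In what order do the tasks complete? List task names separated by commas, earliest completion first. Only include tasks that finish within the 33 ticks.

t=0: vr[B=0] → run B
t=1: vr[B=1024/655 E=1024/655] → run B
t=2: vr[B=2048/655 D=1024/655 E=1024/655 F=1024/655 G=1024/655] → run D
t=3: vr[B=2048/655 D=1978368/836435 E=1024/655 F=1024/655 G=1024/655 H=1024/655] → run E
t=4: vr[B=2048/655 D=1978368/836435 E=3866624/2044255 F=1024/655 G=1024/655 H=1024/655] → run F
t=5: vr[B=2048/655 D=1978368/836435 E=3866624/2044255 F=1978368/836435 G=1024/655 H=1024/655] → run G
t=6: vr[B=2048/655 D=1978368/836435 E=3866624/2044255 F=1978368/836435 G=2048/655 H=1024/655] → run H
t=7: vr[B=2048/655 D=1978368/836435 E=3866624/2044255 F=1978368/836435 G=2048/655 H=1978368/836435] → run E
t=8: vr[B=2048/655 D=1978368/836435 F=1978368/836435 G=2048/655 H=1978368/836435] → run D
t=9: vr[B=2048/655 D=2649088/836435 F=1978368/836435 G=2048/655 H=1978368/836435] → run F
t=10: vr[B=2048/655 D=2649088/836435 F=2649088/836435 G=2048/655 H=1978368/836435] → run H
t=11: vr[B=2048/655 D=2649088/836435 F=2649088/836435 G=2048/655 H=2649088/836435] → run B
t=12: vr[B=3072/655 D=2649088/836435 F=2649088/836435 G=2048/655 H=2649088/836435] → run G
t=13: vr[B=3072/655 D=2649088/836435 F=2649088/836435 G=3072/655 H=2649088/836435] → run D
t=14: vr[B=3072/655 D=3319808/836435 F=2649088/836435 G=3072/655 H=2649088/836435] → run F
t=15: vr[B=3072/655 D=3319808/836435 F=3319808/836435 G=3072/655 H=2649088/836435] → run H
t=16: vr[B=3072/655 D=3319808/836435 F=3319808/836435 G=3072/655 H=3319808/836435] → run D
t=17: vr[B=3072/655 D=3990528/836435 F=3319808/836435 G=3072/655 H=3319808/836435] → run F
t=18: vr[B=3072/655 D=3990528/836435 G=3072/655 H=3319808/836435] → run H
t=19: vr[B=3072/655 D=3990528/836435 G=3072/655] → run B
t=20: vr[B=4096/655 D=3990528/836435 G=3072/655] → run G
t=21: vr[B=4096/655 D=3990528/836435 G=4096/655] → run D
t=22: vr[B=4096/655 D=4661248/836435 G=4096/655] → run D
t=23: vr[B=4096/655 G=4096/655] → run B
t=24: vr[B=1024/131 G=4096/655] → run G
t=25: vr[B=1024/131 G=1024/131] → run B
t=26: vr[B=6144/655 G=1024/131] → run G
t=27: vr[B=6144/655 G=6144/655] → run B
t=28: vr[B=7168/655 G=6144/655] → run G
t=29: vr[B=7168/655] → run B
t=30: (idle)
t=31: (idle)
t=32: (idle)

completion order = E, F, H, D, G, B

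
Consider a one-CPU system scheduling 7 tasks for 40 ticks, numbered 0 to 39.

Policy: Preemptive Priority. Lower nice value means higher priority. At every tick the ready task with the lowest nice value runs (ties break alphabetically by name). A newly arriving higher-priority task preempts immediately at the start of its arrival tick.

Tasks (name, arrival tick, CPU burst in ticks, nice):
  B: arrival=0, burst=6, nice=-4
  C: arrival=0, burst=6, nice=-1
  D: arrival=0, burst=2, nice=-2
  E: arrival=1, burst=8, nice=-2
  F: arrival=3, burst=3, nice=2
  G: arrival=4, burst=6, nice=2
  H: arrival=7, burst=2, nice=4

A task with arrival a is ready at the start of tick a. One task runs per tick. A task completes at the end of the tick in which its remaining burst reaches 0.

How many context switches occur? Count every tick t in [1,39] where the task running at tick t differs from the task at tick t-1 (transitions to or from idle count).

t=0: ready={B,C,D} → run B
t=1: ready={B,C,D,E} → run B
t=2: ready={B,C,D,E} → run B
t=3: ready={B,C,D,E,F} → run B
t=4: ready={B,C,D,E,F,G} → run B
t=5: ready={B,C,D,E,F,G} → run B
t=6: ready={C,D,E,F,G} → run D
t=7: ready={C,D,E,F,G,H} → run D
t=8: ready={C,E,F,G,H} → run E
t=9: ready={C,E,F,G,H} → run E
t=10: ready={C,E,F,G,H} → run E
t=11: ready={C,E,F,G,H} → run E
t=12: ready={C,E,F,G,H} → run E
t=13: ready={C,E,F,G,H} → run E
t=14: ready={C,E,F,G,H} → run E
t=15: ready={C,E,F,G,H} → run E
t=16: ready={C,F,G,H} → run C
t=17: ready={C,F,G,H} → run C
t=18: ready={C,F,G,H} → run C
t=19: ready={C,F,G,H} → run C
t=20: ready={C,F,G,H} → run C
t=21: ready={C,F,G,H} → run C
t=22: ready={F,G,H} → run F
t=23: ready={F,G,H} → run F
t=24: ready={F,G,H} → run F
t=25: ready={G,H} → run G
t=26: ready={G,H} → run G
t=27: ready={G,H} → run G
t=28: ready={G,H} → run G
t=29: ready={G,H} → run G
t=30: ready={G,H} → run G
t=31: ready={H} → run H
t=32: ready={H} → run H
t=33: (idle)
t=34: (idle)
t=35: (idle)
t=36: (idle)
t=37: (idle)
t=38: (idle)
t=39: (idle)

context switches = 7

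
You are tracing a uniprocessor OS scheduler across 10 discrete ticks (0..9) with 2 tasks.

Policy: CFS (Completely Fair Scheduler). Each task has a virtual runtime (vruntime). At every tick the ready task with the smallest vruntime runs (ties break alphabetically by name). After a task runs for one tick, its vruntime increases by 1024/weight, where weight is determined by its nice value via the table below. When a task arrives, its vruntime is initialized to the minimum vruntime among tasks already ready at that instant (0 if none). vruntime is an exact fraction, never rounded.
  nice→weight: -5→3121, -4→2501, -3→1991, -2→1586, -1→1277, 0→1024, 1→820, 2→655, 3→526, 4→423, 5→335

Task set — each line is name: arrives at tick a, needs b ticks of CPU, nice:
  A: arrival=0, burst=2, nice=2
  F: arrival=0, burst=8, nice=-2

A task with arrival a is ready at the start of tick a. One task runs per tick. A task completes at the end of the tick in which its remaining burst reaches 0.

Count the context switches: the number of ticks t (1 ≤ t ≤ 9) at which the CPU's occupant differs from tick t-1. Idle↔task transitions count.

context switches = 3

t=0: vr[A=0 F=0] → run A
t=1: vr[A=1024/655 F=0] → run F
t=2: vr[A=1024/655 F=512/793] → run F
t=3: vr[A=1024/655 F=1024/793] → run F
t=4: vr[A=1024/655 F=1536/793] → run A
t=5: vr[F=1536/793] → run F
t=6: vr[F=2048/793] → run F
t=7: vr[F=2560/793] → run F
t=8: vr[F=3072/793] → run F
t=9: vr[F=3584/793] → run F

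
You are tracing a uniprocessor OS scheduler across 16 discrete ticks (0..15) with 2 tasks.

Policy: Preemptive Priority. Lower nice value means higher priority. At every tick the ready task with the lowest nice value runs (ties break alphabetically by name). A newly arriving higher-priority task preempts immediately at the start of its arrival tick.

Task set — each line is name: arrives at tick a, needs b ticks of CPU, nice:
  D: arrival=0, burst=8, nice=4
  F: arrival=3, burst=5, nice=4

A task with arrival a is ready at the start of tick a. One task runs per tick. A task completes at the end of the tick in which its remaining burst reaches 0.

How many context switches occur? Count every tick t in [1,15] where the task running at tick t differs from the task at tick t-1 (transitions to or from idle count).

t=0: ready={D} → run D
t=1: ready={D} → run D
t=2: ready={D} → run D
t=3: ready={D,F} → run D
t=4: ready={D,F} → run D
t=5: ready={D,F} → run D
t=6: ready={D,F} → run D
t=7: ready={D,F} → run D
t=8: ready={F} → run F
t=9: ready={F} → run F
t=10: ready={F} → run F
t=11: ready={F} → run F
t=12: ready={F} → run F
t=13: (idle)
t=14: (idle)
t=15: (idle)

context switches = 2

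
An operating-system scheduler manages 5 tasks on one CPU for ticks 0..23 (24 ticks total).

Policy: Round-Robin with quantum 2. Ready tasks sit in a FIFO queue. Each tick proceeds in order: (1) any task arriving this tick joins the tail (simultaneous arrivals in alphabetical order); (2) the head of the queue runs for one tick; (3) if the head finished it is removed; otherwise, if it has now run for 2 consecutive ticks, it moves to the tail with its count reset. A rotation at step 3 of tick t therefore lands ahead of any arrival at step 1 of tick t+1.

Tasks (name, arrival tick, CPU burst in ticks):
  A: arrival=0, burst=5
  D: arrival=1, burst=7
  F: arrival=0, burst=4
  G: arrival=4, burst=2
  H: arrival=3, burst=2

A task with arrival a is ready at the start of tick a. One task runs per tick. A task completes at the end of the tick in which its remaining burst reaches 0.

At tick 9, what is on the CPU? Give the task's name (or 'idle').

running at tick 9 = H

t=0: queue=[A,F] q_used=0 → run A
t=1: queue=[A,F,D] q_used=1 → run A
t=2: queue=[F,D,A] q_used=0 → run F
t=3: queue=[F,D,A,H] q_used=1 → run F
t=4: queue=[D,A,H,F,G] q_used=0 → run D
t=5: queue=[D,A,H,F,G] q_used=1 → run D
t=6: queue=[A,H,F,G,D] q_used=0 → run A
t=7: queue=[A,H,F,G,D] q_used=1 → run A
t=8: queue=[H,F,G,D,A] q_used=0 → run H
t=9: queue=[H,F,G,D,A] q_used=1 → run H
t=10: queue=[F,G,D,A] q_used=0 → run F
t=11: queue=[F,G,D,A] q_used=1 → run F
t=12: queue=[G,D,A] q_used=0 → run G
t=13: queue=[G,D,A] q_used=1 → run G
t=14: queue=[D,A] q_used=0 → run D
t=15: queue=[D,A] q_used=1 → run D
t=16: queue=[A,D] q_used=0 → run A
t=17: queue=[D] q_used=0 → run D
t=18: queue=[D] q_used=1 → run D
t=19: queue=[D] q_used=0 → run D
t=20: (idle)
t=21: (idle)
t=22: (idle)
t=23: (idle)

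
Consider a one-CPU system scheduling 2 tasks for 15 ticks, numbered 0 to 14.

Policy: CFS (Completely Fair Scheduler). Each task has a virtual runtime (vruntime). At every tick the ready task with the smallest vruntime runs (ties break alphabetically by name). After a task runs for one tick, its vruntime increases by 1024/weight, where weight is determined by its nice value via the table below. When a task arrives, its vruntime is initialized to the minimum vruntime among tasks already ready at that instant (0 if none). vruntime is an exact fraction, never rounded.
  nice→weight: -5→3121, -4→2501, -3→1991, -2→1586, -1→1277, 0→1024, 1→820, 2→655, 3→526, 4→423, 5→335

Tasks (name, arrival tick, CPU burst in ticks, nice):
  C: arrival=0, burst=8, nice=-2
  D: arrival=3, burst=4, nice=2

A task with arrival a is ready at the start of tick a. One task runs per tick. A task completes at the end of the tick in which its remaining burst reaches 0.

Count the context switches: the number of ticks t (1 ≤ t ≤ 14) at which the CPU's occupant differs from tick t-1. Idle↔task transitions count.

t=0: vr[C=0] → run C
t=1: vr[C=512/793] → run C
t=2: vr[C=1024/793] → run C
t=3: vr[C=1536/793 D=1536/793] → run C
t=4: vr[C=2048/793 D=1536/793] → run D
t=5: vr[C=2048/793 D=1818112/519415] → run C
t=6: vr[C=2560/793 D=1818112/519415] → run C
t=7: vr[C=3072/793 D=1818112/519415] → run D
t=8: vr[C=3072/793 D=2630144/519415] → run C
t=9: vr[C=3584/793 D=2630144/519415] → run C
t=10: vr[D=2630144/519415] → run D
t=11: vr[D=3442176/519415] → run D
t=12: (idle)
t=13: (idle)
t=14: (idle)

context switches = 6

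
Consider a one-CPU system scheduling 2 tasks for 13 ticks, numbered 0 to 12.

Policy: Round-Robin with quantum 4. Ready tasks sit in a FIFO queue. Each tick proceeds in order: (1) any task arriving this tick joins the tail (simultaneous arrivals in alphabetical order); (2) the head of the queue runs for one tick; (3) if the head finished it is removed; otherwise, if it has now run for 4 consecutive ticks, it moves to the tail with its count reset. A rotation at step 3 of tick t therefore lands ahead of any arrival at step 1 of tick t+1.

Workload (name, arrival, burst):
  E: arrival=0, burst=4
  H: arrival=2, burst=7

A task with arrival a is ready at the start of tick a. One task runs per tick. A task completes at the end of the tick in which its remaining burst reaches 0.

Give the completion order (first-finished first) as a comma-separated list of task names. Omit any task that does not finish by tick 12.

t=0: queue=[E] q_used=0 → run E
t=1: queue=[E] q_used=1 → run E
t=2: queue=[E,H] q_used=2 → run E
t=3: queue=[E,H] q_used=3 → run E
t=4: queue=[H] q_used=0 → run H
t=5: queue=[H] q_used=1 → run H
t=6: queue=[H] q_used=2 → run H
t=7: queue=[H] q_used=3 → run H
t=8: queue=[H] q_used=0 → run H
t=9: queue=[H] q_used=1 → run H
t=10: queue=[H] q_used=2 → run H
t=11: (idle)
t=12: (idle)

completion order = E, H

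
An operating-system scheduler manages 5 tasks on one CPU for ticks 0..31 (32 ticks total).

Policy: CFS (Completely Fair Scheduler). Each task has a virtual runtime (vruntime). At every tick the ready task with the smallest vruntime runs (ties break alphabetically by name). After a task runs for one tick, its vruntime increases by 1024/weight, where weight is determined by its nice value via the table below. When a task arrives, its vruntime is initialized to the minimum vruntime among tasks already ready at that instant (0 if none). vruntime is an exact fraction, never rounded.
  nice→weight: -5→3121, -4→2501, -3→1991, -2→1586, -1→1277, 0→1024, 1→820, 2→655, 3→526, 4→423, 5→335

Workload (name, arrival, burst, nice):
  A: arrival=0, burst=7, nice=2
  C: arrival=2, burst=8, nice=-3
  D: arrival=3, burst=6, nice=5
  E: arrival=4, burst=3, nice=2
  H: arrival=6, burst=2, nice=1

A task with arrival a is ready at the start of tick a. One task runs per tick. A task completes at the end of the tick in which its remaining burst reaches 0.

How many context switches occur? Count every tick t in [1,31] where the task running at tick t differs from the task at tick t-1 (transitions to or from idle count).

context switches = 20

t=0: vr[A=0] → run A
t=1: vr[A=1024/655] → run A
t=2: vr[A=2048/655 C=2048/655] → run A
t=3: vr[A=3072/655 C=2048/655 D=2048/655] → run C
t=4: vr[A=3072/655 C=4748288/1304105 D=2048/655 E=2048/655] → run D
t=5: vr[A=3072/655 C=4748288/1304105 D=54272/8777 E=2048/655] → run E
t=6: vr[A=3072/655 C=4748288/1304105 D=54272/8777 E=3072/655 H=4748288/1304105] → run C
t=7: vr[A=3072/655 C=5419008/1304105 D=54272/8777 E=3072/655 H=4748288/1304105] → run H
t=8: vr[A=3072/655 C=5419008/1304105 D=54272/8777 E=3072/655 H=261449984/53468305] → run C
t=9: vr[A=3072/655 C=6089728/1304105 D=54272/8777 E=3072/655 H=261449984/53468305] → run C
t=10: vr[A=3072/655 C=6760448/1304105 D=54272/8777 E=3072/655 H=261449984/53468305] → run A
t=11: vr[A=4096/655 C=6760448/1304105 D=54272/8777 E=3072/655 H=261449984/53468305] → run E
t=12: vr[A=4096/655 C=6760448/1304105 D=54272/8777 E=4096/655 H=261449984/53468305] → run H
t=13: vr[A=4096/655 C=6760448/1304105 D=54272/8777 E=4096/655] → run C
t=14: vr[A=4096/655 C=7431168/1304105 D=54272/8777 E=4096/655] → run C
t=15: vr[A=4096/655 C=8101888/1304105 D=54272/8777 E=4096/655] → run D
t=16: vr[A=4096/655 C=8101888/1304105 D=405504/43885 E=4096/655] → run C
t=17: vr[A=4096/655 C=8772608/1304105 D=405504/43885 E=4096/655] → run A
t=18: vr[A=1024/131 C=8772608/1304105 D=405504/43885 E=4096/655] → run E
t=19: vr[A=1024/131 C=8772608/1304105 D=405504/43885] → run C
t=20: vr[A=1024/131 D=405504/43885] → run A
t=21: vr[A=6144/655 D=405504/43885] → run D
t=22: vr[A=6144/655 D=539648/43885] → run A
t=23: vr[D=539648/43885] → run D
t=24: vr[D=673792/43885] → run D
t=25: vr[D=807936/43885] → run D
t=26: (idle)
t=27: (idle)
t=28: (idle)
t=29: (idle)
t=30: (idle)
t=31: (idle)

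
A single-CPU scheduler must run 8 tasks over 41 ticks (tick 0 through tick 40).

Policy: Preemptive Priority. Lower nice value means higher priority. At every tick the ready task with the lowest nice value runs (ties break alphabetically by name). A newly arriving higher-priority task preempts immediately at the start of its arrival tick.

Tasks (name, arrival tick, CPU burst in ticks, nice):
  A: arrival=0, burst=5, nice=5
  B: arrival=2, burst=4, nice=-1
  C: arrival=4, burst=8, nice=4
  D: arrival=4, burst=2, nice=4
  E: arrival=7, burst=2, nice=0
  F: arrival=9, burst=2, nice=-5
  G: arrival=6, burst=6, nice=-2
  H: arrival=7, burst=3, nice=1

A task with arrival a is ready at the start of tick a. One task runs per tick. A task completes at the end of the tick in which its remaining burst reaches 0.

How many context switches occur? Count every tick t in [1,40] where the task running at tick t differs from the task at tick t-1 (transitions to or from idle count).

t=0: ready={A} → run A
t=1: ready={A} → run A
t=2: ready={A,B} → run B
t=3: ready={A,B} → run B
t=4: ready={A,B,C,D} → run B
t=5: ready={A,B,C,D} → run B
t=6: ready={A,C,D,G} → run G
t=7: ready={A,C,D,E,G,H} → run G
t=8: ready={A,C,D,E,G,H} → run G
t=9: ready={A,C,D,E,F,G,H} → run F
t=10: ready={A,C,D,E,F,G,H} → run F
t=11: ready={A,C,D,E,G,H} → run G
t=12: ready={A,C,D,E,G,H} → run G
t=13: ready={A,C,D,E,G,H} → run G
t=14: ready={A,C,D,E,H} → run E
t=15: ready={A,C,D,E,H} → run E
t=16: ready={A,C,D,H} → run H
t=17: ready={A,C,D,H} → run H
t=18: ready={A,C,D,H} → run H
t=19: ready={A,C,D} → run C
t=20: ready={A,C,D} → run C
t=21: ready={A,C,D} → run C
t=22: ready={A,C,D} → run C
t=23: ready={A,C,D} → run C
t=24: ready={A,C,D} → run C
t=25: ready={A,C,D} → run C
t=26: ready={A,C,D} → run C
t=27: ready={A,D} → run D
t=28: ready={A,D} → run D
t=29: ready={A} → run A
t=30: ready={A} → run A
t=31: ready={A} → run A
t=32: (idle)
t=33: (idle)
t=34: (idle)
t=35: (idle)
t=36: (idle)
t=37: (idle)
t=38: (idle)
t=39: (idle)
t=40: (idle)

context switches = 10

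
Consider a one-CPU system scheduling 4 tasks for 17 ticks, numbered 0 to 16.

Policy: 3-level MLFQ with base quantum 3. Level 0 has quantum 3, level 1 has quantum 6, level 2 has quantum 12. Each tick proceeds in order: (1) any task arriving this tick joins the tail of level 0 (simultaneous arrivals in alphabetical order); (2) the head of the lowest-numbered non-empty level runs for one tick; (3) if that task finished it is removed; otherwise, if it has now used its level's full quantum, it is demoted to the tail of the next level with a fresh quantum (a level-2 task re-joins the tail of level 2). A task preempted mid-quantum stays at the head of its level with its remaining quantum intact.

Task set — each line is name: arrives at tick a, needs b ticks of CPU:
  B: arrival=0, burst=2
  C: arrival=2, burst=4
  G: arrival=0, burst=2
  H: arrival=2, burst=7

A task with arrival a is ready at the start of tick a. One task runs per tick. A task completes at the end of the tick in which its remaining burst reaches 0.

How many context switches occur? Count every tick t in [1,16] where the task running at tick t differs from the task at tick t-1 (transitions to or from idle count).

t=0: L0/L1/L2 = BG/-/- → run B
t=1: L0/L1/L2 = BG/-/- → run B
t=2: L0/L1/L2 = GCH/-/- → run G
t=3: L0/L1/L2 = GCH/-/- → run G
t=4: L0/L1/L2 = CH/-/- → run C
t=5: L0/L1/L2 = CH/-/- → run C
t=6: L0/L1/L2 = CH/-/- → run C
t=7: L0/L1/L2 = H/C/- → run H
t=8: L0/L1/L2 = H/C/- → run H
t=9: L0/L1/L2 = H/C/- → run H
t=10: L0/L1/L2 = -/CH/- → run C
t=11: L0/L1/L2 = -/H/- → run H
t=12: L0/L1/L2 = -/H/- → run H
t=13: L0/L1/L2 = -/H/- → run H
t=14: L0/L1/L2 = -/H/- → run H
t=15: (idle)
t=16: (idle)

context switches = 6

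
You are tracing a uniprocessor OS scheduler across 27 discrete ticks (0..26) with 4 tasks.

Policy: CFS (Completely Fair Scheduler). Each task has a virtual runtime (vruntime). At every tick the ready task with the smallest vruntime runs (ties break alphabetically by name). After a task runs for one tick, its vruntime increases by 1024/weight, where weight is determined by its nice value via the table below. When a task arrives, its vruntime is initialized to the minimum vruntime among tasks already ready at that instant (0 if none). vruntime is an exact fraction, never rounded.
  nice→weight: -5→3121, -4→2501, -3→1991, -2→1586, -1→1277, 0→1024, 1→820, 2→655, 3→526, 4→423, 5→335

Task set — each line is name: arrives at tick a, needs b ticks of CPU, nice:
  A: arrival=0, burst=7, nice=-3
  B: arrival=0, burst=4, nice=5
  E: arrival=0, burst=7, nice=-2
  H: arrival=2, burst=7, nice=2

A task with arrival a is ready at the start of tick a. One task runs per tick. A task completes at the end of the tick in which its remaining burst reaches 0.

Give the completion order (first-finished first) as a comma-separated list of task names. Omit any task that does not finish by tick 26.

completion order = A, E, B, H

t=0: vr[A=0 B=0 E=0] → run A
t=1: vr[A=1024/1991 B=0 E=0] → run B
t=2: vr[A=1024/1991 B=1024/335 E=0 H=0] → run E
t=3: vr[A=1024/1991 B=1024/335 E=512/793 H=0] → run H
t=4: vr[A=1024/1991 B=1024/335 E=512/793 H=1024/655] → run A
t=5: vr[A=2048/1991 B=1024/335 E=512/793 H=1024/655] → run E
t=6: vr[A=2048/1991 B=1024/335 E=1024/793 H=1024/655] → run A
t=7: vr[A=3072/1991 B=1024/335 E=1024/793 H=1024/655] → run E
t=8: vr[A=3072/1991 B=1024/335 E=1536/793 H=1024/655] → run A
t=9: vr[A=4096/1991 B=1024/335 E=1536/793 H=1024/655] → run H
t=10: vr[A=4096/1991 B=1024/335 E=1536/793 H=2048/655] → run E
t=11: vr[A=4096/1991 B=1024/335 E=2048/793 H=2048/655] → run A
t=12: vr[A=5120/1991 B=1024/335 E=2048/793 H=2048/655] → run A
t=13: vr[A=6144/1991 B=1024/335 E=2048/793 H=2048/655] → run E
t=14: vr[A=6144/1991 B=1024/335 E=2560/793 H=2048/655] → run B
t=15: vr[A=6144/1991 B=2048/335 E=2560/793 H=2048/655] → run A
t=16: vr[B=2048/335 E=2560/793 H=2048/655] → run H
t=17: vr[B=2048/335 E=2560/793 H=3072/655] → run E
t=18: vr[B=2048/335 E=3072/793 H=3072/655] → run E
t=19: vr[B=2048/335 H=3072/655] → run H
t=20: vr[B=2048/335 H=4096/655] → run B
t=21: vr[B=3072/335 H=4096/655] → run H
t=22: vr[B=3072/335 H=1024/131] → run H
t=23: vr[B=3072/335 H=6144/655] → run B
t=24: vr[H=6144/655] → run H
t=25: (idle)
t=26: (idle)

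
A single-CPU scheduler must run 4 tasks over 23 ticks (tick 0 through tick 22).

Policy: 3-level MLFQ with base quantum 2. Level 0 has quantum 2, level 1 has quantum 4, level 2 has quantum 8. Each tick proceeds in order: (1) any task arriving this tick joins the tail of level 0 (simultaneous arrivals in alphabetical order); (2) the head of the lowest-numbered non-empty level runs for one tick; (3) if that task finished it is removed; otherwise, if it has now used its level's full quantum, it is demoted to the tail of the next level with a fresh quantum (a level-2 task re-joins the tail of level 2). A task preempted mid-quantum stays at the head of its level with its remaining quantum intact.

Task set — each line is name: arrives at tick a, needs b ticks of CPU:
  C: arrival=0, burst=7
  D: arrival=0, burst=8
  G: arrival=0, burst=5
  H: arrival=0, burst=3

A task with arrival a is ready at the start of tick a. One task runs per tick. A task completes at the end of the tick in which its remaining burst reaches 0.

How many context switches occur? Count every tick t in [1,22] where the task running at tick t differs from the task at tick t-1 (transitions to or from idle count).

t=0: L0/L1/L2 = CDGH/-/- → run C
t=1: L0/L1/L2 = CDGH/-/- → run C
t=2: L0/L1/L2 = DGH/C/- → run D
t=3: L0/L1/L2 = DGH/C/- → run D
t=4: L0/L1/L2 = GH/CD/- → run G
t=5: L0/L1/L2 = GH/CD/- → run G
t=6: L0/L1/L2 = H/CDG/- → run H
t=7: L0/L1/L2 = H/CDG/- → run H
t=8: L0/L1/L2 = -/CDGH/- → run C
t=9: L0/L1/L2 = -/CDGH/- → run C
t=10: L0/L1/L2 = -/CDGH/- → run C
t=11: L0/L1/L2 = -/CDGH/- → run C
t=12: L0/L1/L2 = -/DGH/C → run D
t=13: L0/L1/L2 = -/DGH/C → run D
t=14: L0/L1/L2 = -/DGH/C → run D
t=15: L0/L1/L2 = -/DGH/C → run D
t=16: L0/L1/L2 = -/GH/CD → run G
t=17: L0/L1/L2 = -/GH/CD → run G
t=18: L0/L1/L2 = -/GH/CD → run G
t=19: L0/L1/L2 = -/H/CD → run H
t=20: L0/L1/L2 = -/-/CD → run C
t=21: L0/L1/L2 = -/-/D → run D
t=22: L0/L1/L2 = -/-/D → run D

context switches = 9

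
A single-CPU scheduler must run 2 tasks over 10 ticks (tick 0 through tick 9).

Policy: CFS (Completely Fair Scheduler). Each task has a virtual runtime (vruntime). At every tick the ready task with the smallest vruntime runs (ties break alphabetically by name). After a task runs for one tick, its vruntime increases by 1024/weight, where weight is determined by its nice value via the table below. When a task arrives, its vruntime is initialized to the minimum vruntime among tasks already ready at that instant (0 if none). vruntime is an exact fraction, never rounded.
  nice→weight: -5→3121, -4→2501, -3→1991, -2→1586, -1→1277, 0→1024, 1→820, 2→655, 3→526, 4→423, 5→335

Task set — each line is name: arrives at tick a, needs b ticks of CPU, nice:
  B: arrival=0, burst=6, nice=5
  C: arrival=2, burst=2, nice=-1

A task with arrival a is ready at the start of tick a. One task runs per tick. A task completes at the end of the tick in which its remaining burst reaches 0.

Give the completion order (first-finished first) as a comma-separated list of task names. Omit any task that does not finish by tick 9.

completion order = C, B

t=0: vr[B=0] → run B
t=1: vr[B=1024/335] → run B
t=2: vr[B=2048/335 C=2048/335] → run B
t=3: vr[B=3072/335 C=2048/335] → run C
t=4: vr[B=3072/335 C=2958336/427795] → run C
t=5: vr[B=3072/335] → run B
t=6: vr[B=4096/335] → run B
t=7: vr[B=1024/67] → run B
t=8: (idle)
t=9: (idle)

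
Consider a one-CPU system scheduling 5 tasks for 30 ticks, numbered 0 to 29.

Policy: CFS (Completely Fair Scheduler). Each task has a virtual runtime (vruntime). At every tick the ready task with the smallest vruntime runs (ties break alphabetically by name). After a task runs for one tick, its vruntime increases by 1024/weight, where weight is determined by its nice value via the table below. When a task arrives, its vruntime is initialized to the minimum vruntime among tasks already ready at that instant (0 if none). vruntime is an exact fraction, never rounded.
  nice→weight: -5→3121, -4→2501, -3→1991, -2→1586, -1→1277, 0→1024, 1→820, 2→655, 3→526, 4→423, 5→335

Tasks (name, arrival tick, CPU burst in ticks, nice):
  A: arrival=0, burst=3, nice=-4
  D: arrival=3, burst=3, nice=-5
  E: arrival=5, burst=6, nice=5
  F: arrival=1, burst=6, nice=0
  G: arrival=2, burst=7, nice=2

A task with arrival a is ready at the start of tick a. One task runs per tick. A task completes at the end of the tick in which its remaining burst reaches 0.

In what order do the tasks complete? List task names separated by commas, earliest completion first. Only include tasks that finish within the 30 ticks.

completion order = A, D, F, G, E

t=0: vr[A=0] → run A
t=1: vr[A=1024/2501 F=1024/2501] → run A
t=2: vr[A=2048/2501 F=1024/2501 G=1024/2501] → run F
t=3: vr[A=2048/2501 D=1024/2501 F=3525/2501 G=1024/2501] → run D
t=4: vr[A=2048/2501 D=5756928/7805621 F=3525/2501 G=1024/2501] → run G
t=5: vr[A=2048/2501 D=5756928/7805621 E=5756928/7805621 F=3525/2501 G=3231744/1638155] → run D
t=6: vr[A=2048/2501 D=8317952/7805621 E=5756928/7805621 F=3525/2501 G=3231744/1638155] → run E
t=7: vr[A=2048/2501 D=8317952/7805621 E=9921526784/2614883035 F=3525/2501 G=3231744/1638155] → run A
t=8: vr[D=8317952/7805621 E=9921526784/2614883035 F=3525/2501 G=3231744/1638155] → run D
t=9: vr[E=9921526784/2614883035 F=3525/2501 G=3231744/1638155] → run F
t=10: vr[E=9921526784/2614883035 F=6026/2501 G=3231744/1638155] → run G
t=11: vr[E=9921526784/2614883035 F=6026/2501 G=5792768/1638155] → run F
t=12: vr[E=9921526784/2614883035 F=8527/2501 G=5792768/1638155] → run F
t=13: vr[E=9921526784/2614883035 F=11028/2501 G=5792768/1638155] → run G
t=14: vr[E=9921526784/2614883035 F=11028/2501 G=8353792/1638155] → run E
t=15: vr[E=17914482688/2614883035 F=11028/2501 G=8353792/1638155] → run F
t=16: vr[E=17914482688/2614883035 F=13529/2501 G=8353792/1638155] → run G
t=17: vr[E=17914482688/2614883035 F=13529/2501 G=10914816/1638155] → run F
t=18: vr[E=17914482688/2614883035 G=10914816/1638155] → run G
t=19: vr[E=17914482688/2614883035 G=2695168/327631] → run E
t=20: vr[E=25907438592/2614883035 G=2695168/327631] → run G
t=21: vr[E=25907438592/2614883035 G=16036864/1638155] → run G
t=22: vr[E=25907438592/2614883035] → run E
t=23: vr[E=33900394496/2614883035] → run E
t=24: vr[E=8378670080/522976607] → run E
t=25: (idle)
t=26: (idle)
t=27: (idle)
t=28: (idle)
t=29: (idle)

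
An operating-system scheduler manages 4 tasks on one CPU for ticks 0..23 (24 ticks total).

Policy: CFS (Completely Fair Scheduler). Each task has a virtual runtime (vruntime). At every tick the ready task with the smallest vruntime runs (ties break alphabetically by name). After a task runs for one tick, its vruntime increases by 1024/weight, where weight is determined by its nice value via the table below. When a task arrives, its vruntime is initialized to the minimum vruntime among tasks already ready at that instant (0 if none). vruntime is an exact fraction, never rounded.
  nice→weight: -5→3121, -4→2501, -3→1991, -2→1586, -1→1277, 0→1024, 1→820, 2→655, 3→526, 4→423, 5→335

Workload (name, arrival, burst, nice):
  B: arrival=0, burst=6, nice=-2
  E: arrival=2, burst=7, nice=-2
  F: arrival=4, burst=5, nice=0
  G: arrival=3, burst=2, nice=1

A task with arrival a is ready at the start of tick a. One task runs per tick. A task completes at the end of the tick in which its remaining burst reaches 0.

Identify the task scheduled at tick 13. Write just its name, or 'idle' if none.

running at tick 13 = E

t=0: vr[B=0] → run B
t=1: vr[B=512/793] → run B
t=2: vr[B=1024/793 E=1024/793] → run B
t=3: vr[B=1536/793 E=1024/793 G=1024/793] → run E
t=4: vr[B=1536/793 E=1536/793 F=1024/793 G=1024/793] → run F
t=5: vr[B=1536/793 E=1536/793 F=1817/793 G=1024/793] → run G
t=6: vr[B=1536/793 E=1536/793 F=1817/793 G=412928/162565] → run B
t=7: vr[B=2048/793 E=1536/793 F=1817/793 G=412928/162565] → run E
t=8: vr[B=2048/793 E=2048/793 F=1817/793 G=412928/162565] → run F
t=9: vr[B=2048/793 E=2048/793 F=2610/793 G=412928/162565] → run G
t=10: vr[B=2048/793 E=2048/793 F=2610/793] → run B
t=11: vr[B=2560/793 E=2048/793 F=2610/793] → run E
t=12: vr[B=2560/793 E=2560/793 F=2610/793] → run B
t=13: vr[E=2560/793 F=2610/793] → run E
t=14: vr[E=3072/793 F=2610/793] → run F
t=15: vr[E=3072/793 F=3403/793] → run E
t=16: vr[E=3584/793 F=3403/793] → run F
t=17: vr[E=3584/793 F=4196/793] → run E
t=18: vr[E=4096/793 F=4196/793] → run E
t=19: vr[F=4196/793] → run F
t=20: (idle)
t=21: (idle)
t=22: (idle)
t=23: (idle)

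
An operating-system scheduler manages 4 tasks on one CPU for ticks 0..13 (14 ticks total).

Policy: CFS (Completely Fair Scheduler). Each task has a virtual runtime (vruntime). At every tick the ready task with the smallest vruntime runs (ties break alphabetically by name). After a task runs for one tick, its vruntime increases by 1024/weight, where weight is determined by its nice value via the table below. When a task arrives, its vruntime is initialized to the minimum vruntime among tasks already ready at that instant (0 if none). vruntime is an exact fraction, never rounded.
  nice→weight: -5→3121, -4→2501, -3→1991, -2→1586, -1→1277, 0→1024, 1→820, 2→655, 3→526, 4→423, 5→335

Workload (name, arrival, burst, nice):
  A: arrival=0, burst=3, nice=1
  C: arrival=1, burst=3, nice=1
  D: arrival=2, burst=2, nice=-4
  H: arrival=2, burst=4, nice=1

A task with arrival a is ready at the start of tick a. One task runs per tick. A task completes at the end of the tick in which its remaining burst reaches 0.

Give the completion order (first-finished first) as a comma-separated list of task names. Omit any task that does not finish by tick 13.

t=0: vr[A=0] → run A
t=1: vr[A=256/205 C=256/205] → run A
t=2: vr[A=512/205 C=256/205 D=256/205 H=256/205] → run C
t=3: vr[A=512/205 C=512/205 D=256/205 H=256/205] → run D
t=4: vr[A=512/205 C=512/205 D=20736/12505 H=256/205] → run H
t=5: vr[A=512/205 C=512/205 D=20736/12505 H=512/205] → run D
t=6: vr[A=512/205 C=512/205 H=512/205] → run A
t=7: vr[C=512/205 H=512/205] → run C
t=8: vr[C=768/205 H=512/205] → run H
t=9: vr[C=768/205 H=768/205] → run C
t=10: vr[H=768/205] → run H
t=11: vr[H=1024/205] → run H
t=12: (idle)
t=13: (idle)

completion order = D, A, C, H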